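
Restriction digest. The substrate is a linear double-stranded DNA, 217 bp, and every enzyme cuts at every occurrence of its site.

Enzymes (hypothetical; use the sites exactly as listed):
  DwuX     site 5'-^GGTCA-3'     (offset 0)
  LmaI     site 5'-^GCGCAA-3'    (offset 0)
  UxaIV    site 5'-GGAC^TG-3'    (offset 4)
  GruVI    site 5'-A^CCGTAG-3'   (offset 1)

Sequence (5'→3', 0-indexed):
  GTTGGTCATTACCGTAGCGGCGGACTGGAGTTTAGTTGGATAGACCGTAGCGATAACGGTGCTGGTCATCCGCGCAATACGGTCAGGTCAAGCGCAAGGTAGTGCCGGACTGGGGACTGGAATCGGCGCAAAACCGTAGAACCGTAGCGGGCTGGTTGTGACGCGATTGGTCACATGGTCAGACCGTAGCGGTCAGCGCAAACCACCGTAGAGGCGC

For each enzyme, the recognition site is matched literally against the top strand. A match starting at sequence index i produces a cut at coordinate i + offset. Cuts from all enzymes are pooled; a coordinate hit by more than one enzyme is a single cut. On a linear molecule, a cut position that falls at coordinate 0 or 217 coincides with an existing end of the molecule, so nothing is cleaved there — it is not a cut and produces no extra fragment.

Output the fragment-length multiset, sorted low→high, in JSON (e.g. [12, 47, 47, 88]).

[3,5,5,6,7,7,7,8,8,8,8,8,8,9,10,12,14,19,19,19,27]

Site scan:
  DwuX (GGTCA, off=0): starts [3, 63, 80, 85, 168, 176, 190] → cuts [3, 63, 80, 85, 168, 176, 190]
  LmaI (GCGCAA, off=0): starts [71, 91, 125, 195] → cuts [71, 91, 125, 195]
  UxaIV (GGACTG, off=4): starts [21, 106, 113] → cuts [25, 110, 117]
  GruVI (ACCGTAG, off=1): starts [10, 43, 132, 140, 182, 204] → cuts [11, 44, 133, 141, 183, 205]

All cut coordinates (distinct, sorted): [3, 11, 25, 44, 63, 71, 80, 85, 91, 110, 117, 125, 133, 141, 168, 176, 183, 190, 195, 205]

Fragments:
  [0,3): 3 bp
  [3,11): 8 bp
  [11,25): 14 bp
  [25,44): 19 bp
  [44,63): 19 bp
  [63,71): 8 bp
  [71,80): 9 bp
  [80,85): 5 bp
  [85,91): 6 bp
  [91,110): 19 bp
  [110,117): 7 bp
  [117,125): 8 bp
  [125,133): 8 bp
  [133,141): 8 bp
  [141,168): 27 bp
  [168,176): 8 bp
  [176,183): 7 bp
  [183,190): 7 bp
  [190,195): 5 bp
  [195,205): 10 bp
  [205,217): 12 bp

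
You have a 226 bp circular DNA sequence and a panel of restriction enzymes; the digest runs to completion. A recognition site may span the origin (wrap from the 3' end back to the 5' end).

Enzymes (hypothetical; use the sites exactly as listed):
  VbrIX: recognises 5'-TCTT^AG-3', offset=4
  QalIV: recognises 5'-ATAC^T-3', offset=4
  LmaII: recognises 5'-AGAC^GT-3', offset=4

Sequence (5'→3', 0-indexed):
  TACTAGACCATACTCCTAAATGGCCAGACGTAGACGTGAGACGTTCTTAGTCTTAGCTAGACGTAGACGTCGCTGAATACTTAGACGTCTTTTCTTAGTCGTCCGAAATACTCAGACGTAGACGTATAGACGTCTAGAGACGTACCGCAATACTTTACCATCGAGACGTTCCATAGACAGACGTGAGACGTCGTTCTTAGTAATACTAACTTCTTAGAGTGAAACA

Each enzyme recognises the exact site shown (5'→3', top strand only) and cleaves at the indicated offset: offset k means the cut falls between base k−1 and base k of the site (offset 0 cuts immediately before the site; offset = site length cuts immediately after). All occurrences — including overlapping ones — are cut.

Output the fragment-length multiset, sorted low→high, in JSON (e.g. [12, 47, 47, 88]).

Per-enzyme occurrences:
  VbrIX TCTTAG/4: at [44, 50, 92, 194, 211] ⇒ [48, 54, 96, 198, 215]
  QalIV ATACT/4: at [9, 76, 107, 149, 202, 225] ⇒ [3, 13, 80, 111, 153, 206]
  LmaII AGACGT/4: at [25, 31, 38, 58, 64, 82, 113, 119, 127, 137, 163, 178, 185] ⇒ [29, 35, 42, 62, 68, 86, 117, 123, 131, 141, 167, 182, 189]

All cut coordinates (distinct, sorted): [3, 13, 29, 35, 42, 48, 54, 62, 68, 80, 86, 96, 111, 117, 123, 131, 141, 153, 167, 182, 189, 198, 206, 215]

Fragment lengths:
  3→13: 10 bp
  13→29: 16 bp
  29→35: 6 bp
  35→42: 7 bp
  42→48: 6 bp
  48→54: 6 bp
  54→62: 8 bp
  62→68: 6 bp
  68→80: 12 bp
  80→86: 6 bp
  86→96: 10 bp
  96→111: 15 bp
  111→117: 6 bp
  117→123: 6 bp
  123→131: 8 bp
  131→141: 10 bp
  141→153: 12 bp
  153→167: 14 bp
  167→182: 15 bp
  182→189: 7 bp
  189→198: 9 bp
  198→206: 8 bp
  206→215: 9 bp
  215→3 (wrap): 226-215+3 = 14 bp

[6,6,6,6,6,6,6,7,7,8,8,8,9,9,10,10,10,12,12,14,14,15,15,16]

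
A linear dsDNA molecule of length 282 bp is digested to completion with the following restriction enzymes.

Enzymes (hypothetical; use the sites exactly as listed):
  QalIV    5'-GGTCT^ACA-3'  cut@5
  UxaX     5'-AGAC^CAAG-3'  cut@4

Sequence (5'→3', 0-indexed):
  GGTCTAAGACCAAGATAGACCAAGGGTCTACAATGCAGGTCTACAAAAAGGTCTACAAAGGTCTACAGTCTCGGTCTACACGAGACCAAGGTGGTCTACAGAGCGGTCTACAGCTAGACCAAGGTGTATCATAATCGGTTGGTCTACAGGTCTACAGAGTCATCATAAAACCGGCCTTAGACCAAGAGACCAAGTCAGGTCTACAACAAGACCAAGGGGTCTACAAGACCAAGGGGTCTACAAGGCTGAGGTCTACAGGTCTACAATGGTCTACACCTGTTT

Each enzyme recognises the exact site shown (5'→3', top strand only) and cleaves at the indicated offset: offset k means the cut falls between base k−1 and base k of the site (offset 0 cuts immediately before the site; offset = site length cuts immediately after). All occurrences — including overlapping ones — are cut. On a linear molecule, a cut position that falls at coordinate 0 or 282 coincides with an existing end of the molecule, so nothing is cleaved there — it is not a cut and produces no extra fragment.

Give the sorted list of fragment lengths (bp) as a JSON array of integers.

Scan for sites:
  QalIV GGTCTACA/5: at [24, 37, 49, 59, 72, 92, 104, 140, 148, 197, 217, 234, 249, 257, 267] ⇒ [29, 42, 54, 64, 77, 97, 109, 145, 153, 202, 222, 239, 254, 262, 272]
  UxaX AGACCAAG/4: at [6, 16, 82, 115, 178, 186, 208, 225] ⇒ [10, 20, 86, 119, 182, 190, 212, 229]

Pooled cuts: [10, 20, 29, 42, 54, 64, 77, 86, 97, 109, 119, 145, 153, 182, 190, 202, 212, 222, 229, 239, 254, 262, 272]

Fragment lengths:
  [0,10): 10 bp
  [10,20): 10 bp
  [20,29): 9 bp
  [29,42): 13 bp
  [42,54): 12 bp
  [54,64): 10 bp
  [64,77): 13 bp
  [77,86): 9 bp
  [86,97): 11 bp
  [97,109): 12 bp
  [109,119): 10 bp
  [119,145): 26 bp
  [145,153): 8 bp
  [153,182): 29 bp
  [182,190): 8 bp
  [190,202): 12 bp
  [202,212): 10 bp
  [212,222): 10 bp
  [222,229): 7 bp
  [229,239): 10 bp
  [239,254): 15 bp
  [254,262): 8 bp
  [262,272): 10 bp
  [272,282): 10 bp

[7,8,8,8,9,9,10,10,10,10,10,10,10,10,10,11,12,12,12,13,13,15,26,29]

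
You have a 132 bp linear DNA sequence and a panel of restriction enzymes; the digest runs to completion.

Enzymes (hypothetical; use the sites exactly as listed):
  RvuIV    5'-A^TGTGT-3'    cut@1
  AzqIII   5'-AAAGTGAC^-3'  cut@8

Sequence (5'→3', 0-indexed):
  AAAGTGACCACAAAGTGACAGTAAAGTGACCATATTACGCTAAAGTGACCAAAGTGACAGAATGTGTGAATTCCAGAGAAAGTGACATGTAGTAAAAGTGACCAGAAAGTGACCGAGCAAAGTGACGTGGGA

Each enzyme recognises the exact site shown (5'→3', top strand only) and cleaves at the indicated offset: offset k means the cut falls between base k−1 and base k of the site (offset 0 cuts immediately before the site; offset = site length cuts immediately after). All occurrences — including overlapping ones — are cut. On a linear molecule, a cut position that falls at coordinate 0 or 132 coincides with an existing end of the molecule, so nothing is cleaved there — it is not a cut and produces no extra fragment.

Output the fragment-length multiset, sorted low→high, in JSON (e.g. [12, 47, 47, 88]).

[4,6,8,9,11,11,11,13,16,19,24]

Site scan:
  RvuIV (ATGTGT, off=1): starts [61] → cuts [62]
  AzqIII (AAAGTGAC, off=8): starts [0, 11, 22, 41, 50, 78, 94, 105, 118] → cuts [8, 19, 30, 49, 58, 86, 102, 113, 126]

All cut coordinates (distinct, sorted): [8, 19, 30, 49, 58, 62, 86, 102, 113, 126]

Fragment lengths:
  [0,8): 8 bp
  [8,19): 11 bp
  [19,30): 11 bp
  [30,49): 19 bp
  [49,58): 9 bp
  [58,62): 4 bp
  [62,86): 24 bp
  [86,102): 16 bp
  [102,113): 11 bp
  [113,126): 13 bp
  [126,132): 6 bp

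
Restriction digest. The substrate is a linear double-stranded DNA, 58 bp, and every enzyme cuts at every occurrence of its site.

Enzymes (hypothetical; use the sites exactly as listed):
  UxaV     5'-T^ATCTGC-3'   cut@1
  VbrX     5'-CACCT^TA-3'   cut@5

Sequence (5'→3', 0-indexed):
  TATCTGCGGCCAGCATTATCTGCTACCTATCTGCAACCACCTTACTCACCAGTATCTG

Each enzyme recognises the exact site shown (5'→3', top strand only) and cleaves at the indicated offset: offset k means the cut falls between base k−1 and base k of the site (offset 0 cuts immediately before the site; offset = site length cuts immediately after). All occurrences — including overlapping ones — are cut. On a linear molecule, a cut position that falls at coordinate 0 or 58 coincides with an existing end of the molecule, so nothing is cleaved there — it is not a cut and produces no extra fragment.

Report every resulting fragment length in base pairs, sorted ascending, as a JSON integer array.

[1,11,14,16,16]

Per-enzyme occurrences:
  UxaV (TATCTGC, off=1): starts [0, 16, 27] → cuts [1, 17, 28]
  VbrX (CACCTTA, off=5): starts [37] → cuts [42]

All cut coordinates (distinct, sorted): [1, 17, 28, 42]

Fragment lengths:
  [0,1): 1 bp
  [1,17): 16 bp
  [17,28): 11 bp
  [28,42): 14 bp
  [42,58): 16 bp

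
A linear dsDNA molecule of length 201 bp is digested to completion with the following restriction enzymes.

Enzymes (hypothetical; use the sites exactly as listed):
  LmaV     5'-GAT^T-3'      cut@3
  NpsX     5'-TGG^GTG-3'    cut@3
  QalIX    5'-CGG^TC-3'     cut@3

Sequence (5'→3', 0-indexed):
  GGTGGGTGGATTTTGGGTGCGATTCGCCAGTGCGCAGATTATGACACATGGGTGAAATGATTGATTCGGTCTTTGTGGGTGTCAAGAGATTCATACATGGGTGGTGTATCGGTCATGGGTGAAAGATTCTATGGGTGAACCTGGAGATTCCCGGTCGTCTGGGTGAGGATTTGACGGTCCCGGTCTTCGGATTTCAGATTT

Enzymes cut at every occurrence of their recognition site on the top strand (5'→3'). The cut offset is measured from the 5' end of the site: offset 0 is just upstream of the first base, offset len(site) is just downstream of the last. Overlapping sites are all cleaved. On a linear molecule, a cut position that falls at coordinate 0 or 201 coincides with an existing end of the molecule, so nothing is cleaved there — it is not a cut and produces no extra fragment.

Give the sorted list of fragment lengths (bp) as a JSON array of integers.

Per-enzyme occurrences:
  LmaV (GATT, off=3): starts [8, 20, 36, 58, 62, 87, 124, 145, 167, 189, 196] → cuts [11, 23, 39, 61, 65, 90, 127, 148, 170, 192, 199]
  NpsX (TGGGTG, off=3): starts [2, 13, 48, 75, 97, 115, 131, 159] → cuts [5, 16, 51, 78, 100, 118, 134, 162]
  QalIX (CGGTC, off=3): starts [66, 109, 151, 174, 180] → cuts [69, 112, 154, 177, 183]

All cut coordinates (distinct, sorted): [5, 11, 16, 23, 39, 51, 61, 65, 69, 78, 90, 100, 112, 118, 127, 134, 148, 154, 162, 170, 177, 183, 192, 199]

Fragment lengths:
  [0,5): 5 bp
  [5,11): 6 bp
  [11,16): 5 bp
  [16,23): 7 bp
  [23,39): 16 bp
  [39,51): 12 bp
  [51,61): 10 bp
  [61,65): 4 bp
  [65,69): 4 bp
  [69,78): 9 bp
  [78,90): 12 bp
  [90,100): 10 bp
  [100,112): 12 bp
  [112,118): 6 bp
  [118,127): 9 bp
  [127,134): 7 bp
  [134,148): 14 bp
  [148,154): 6 bp
  [154,162): 8 bp
  [162,170): 8 bp
  [170,177): 7 bp
  [177,183): 6 bp
  [183,192): 9 bp
  [192,199): 7 bp
  [199,201): 2 bp

[2,4,4,5,5,6,6,6,6,7,7,7,7,8,8,9,9,9,10,10,12,12,12,14,16]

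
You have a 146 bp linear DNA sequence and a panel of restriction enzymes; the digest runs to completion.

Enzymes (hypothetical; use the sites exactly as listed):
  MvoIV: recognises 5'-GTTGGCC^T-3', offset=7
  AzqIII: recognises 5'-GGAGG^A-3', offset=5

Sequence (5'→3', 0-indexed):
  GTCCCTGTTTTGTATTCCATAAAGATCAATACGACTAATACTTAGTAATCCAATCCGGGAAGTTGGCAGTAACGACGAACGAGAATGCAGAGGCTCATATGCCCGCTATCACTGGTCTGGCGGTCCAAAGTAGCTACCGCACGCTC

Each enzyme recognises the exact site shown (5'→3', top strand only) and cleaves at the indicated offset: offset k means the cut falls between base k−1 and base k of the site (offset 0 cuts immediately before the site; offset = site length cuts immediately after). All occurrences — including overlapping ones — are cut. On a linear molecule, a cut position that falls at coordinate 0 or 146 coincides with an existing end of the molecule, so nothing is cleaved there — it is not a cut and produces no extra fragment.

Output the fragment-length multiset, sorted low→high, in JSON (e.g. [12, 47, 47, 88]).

[146]

Scan for sites:
  MvoIV (GTTGGCCT, off=7): no sites
  AzqIII (GGAGGA, off=5): no sites

All cut coordinates (distinct, sorted): ∅

Fragments:
  no cuts → one linear fragment of 146 bp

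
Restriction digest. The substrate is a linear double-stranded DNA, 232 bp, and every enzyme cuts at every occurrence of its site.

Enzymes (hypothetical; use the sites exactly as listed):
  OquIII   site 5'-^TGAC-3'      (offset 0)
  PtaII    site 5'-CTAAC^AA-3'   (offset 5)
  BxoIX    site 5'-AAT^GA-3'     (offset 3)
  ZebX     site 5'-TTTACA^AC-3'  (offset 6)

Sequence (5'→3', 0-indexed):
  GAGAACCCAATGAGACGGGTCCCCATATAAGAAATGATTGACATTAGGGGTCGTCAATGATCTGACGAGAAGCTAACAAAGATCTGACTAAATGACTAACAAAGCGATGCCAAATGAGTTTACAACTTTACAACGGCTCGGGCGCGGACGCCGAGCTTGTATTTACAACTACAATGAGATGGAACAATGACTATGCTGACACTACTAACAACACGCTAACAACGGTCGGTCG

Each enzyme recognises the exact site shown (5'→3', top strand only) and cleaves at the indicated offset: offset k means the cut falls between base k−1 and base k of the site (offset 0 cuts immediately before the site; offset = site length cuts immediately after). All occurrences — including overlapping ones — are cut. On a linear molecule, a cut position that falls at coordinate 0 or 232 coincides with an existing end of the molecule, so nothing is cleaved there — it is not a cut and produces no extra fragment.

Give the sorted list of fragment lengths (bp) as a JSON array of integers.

Scan for sites:
  OquIII (TGAC, off=0): starts [38, 62, 84, 92, 187, 196] → cuts [38, 62, 84, 92, 187, 196]
  PtaII (CTAACAA, off=5): starts [72, 95, 204, 215] → cuts [77, 100, 209, 220]
  BxoIX (AATGA, off=3): starts [8, 32, 55, 90, 112, 172, 185] → cuts [11, 35, 58, 93, 115, 175, 188]
  ZebX (TTTACAAC, off=6): starts [118, 126, 161] → cuts [124, 132, 167]

All cut coordinates (distinct, sorted): [11, 35, 38, 58, 62, 77, 84, 92, 93, 100, 115, 124, 132, 167, 175, 187, 188, 196, 209, 220]

Fragment lengths:
  [0,11): 11 bp
  [11,35): 24 bp
  [35,38): 3 bp
  [38,58): 20 bp
  [58,62): 4 bp
  [62,77): 15 bp
  [77,84): 7 bp
  [84,92): 8 bp
  [92,93): 1 bp
  [93,100): 7 bp
  [100,115): 15 bp
  [115,124): 9 bp
  [124,132): 8 bp
  [132,167): 35 bp
  [167,175): 8 bp
  [175,187): 12 bp
  [187,188): 1 bp
  [188,196): 8 bp
  [196,209): 13 bp
  [209,220): 11 bp
  [220,232): 12 bp

[1,1,3,4,7,7,8,8,8,8,9,11,11,12,12,13,15,15,20,24,35]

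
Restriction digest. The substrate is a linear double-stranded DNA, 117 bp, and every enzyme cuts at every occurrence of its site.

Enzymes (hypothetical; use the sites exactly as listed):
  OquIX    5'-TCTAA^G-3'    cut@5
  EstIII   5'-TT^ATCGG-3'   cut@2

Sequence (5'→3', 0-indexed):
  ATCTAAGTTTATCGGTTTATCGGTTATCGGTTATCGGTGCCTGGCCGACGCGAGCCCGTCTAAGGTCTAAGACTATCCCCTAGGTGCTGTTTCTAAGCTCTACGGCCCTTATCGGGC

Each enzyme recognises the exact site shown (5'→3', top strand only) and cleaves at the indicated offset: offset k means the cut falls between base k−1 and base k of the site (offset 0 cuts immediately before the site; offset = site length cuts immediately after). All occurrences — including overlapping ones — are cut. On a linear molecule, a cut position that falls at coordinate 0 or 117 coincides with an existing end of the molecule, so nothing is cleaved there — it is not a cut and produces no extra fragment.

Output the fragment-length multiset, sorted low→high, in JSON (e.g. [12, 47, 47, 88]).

[4,6,7,7,7,7,8,14,26,31]

Site scan:
  OquIX TCTAAG/5: at [1, 58, 65, 91] ⇒ [6, 63, 70, 96]
  EstIII TTATCGG/2: at [8, 16, 23, 30, 108] ⇒ [10, 18, 25, 32, 110]

Pooled cuts: [6, 10, 18, 25, 32, 63, 70, 96, 110]

Fragment lengths:
  [0,6): 6 bp
  [6,10): 4 bp
  [10,18): 8 bp
  [18,25): 7 bp
  [25,32): 7 bp
  [32,63): 31 bp
  [63,70): 7 bp
  [70,96): 26 bp
  [96,110): 14 bp
  [110,117): 7 bp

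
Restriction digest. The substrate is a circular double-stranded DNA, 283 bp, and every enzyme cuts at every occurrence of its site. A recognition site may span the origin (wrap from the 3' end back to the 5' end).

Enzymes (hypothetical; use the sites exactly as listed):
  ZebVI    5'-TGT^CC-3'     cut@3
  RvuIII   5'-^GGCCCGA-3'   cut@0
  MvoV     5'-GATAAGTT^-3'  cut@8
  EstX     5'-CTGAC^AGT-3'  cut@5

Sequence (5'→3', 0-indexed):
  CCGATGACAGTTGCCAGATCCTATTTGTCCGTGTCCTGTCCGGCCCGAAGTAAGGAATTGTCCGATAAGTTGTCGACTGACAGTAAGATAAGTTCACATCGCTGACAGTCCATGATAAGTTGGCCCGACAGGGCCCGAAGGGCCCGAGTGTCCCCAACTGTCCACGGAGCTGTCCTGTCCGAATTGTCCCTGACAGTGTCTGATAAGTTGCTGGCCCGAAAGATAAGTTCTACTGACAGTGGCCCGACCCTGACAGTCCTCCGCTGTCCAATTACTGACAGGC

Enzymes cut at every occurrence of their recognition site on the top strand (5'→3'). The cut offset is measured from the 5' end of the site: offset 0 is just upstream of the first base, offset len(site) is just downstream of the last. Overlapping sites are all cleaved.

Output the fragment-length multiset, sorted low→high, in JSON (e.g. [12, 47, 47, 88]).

[2,3,3,5,5,6,7,8,9,9,10,10,10,10,11,12,12,13,13,13,14,15,15,17,20,31]

Scan for sites:
  ZebVI TGTCC/3: at [25, 31, 36, 58, 148, 158, 170, 175, 184, 264] ⇒ [28, 34, 39, 61, 151, 161, 173, 178, 187, 267]
  RvuIII GGCCCGA/0: at [41, 121, 131, 140, 212, 240, 280] ⇒ [41, 121, 131, 140, 212, 240, 280]
  MvoV GATAAGTT/8: at [63, 86, 113, 201, 221] ⇒ [71, 94, 121, 209, 229]
  EstX CTGACAGT/5: at [76, 101, 189, 232, 249] ⇒ [81, 106, 194, 237, 254]

All cut coordinates (distinct, sorted): [28, 34, 39, 41, 61, 71, 81, 94, 106, 121, 131, 140, 151, 161, 173, 178, 187, 194, 209, 212, 229, 237, 240, 254, 267, 280]

Fragments:
  28→34: 6 bp
  34→39: 5 bp
  39→41: 2 bp
  41→61: 20 bp
  61→71: 10 bp
  71→81: 10 bp
  81→94: 13 bp
  94→106: 12 bp
  106→121: 15 bp
  121→131: 10 bp
  131→140: 9 bp
  140→151: 11 bp
  151→161: 10 bp
  161→173: 12 bp
  173→178: 5 bp
  178→187: 9 bp
  187→194: 7 bp
  194→209: 15 bp
  209→212: 3 bp
  212→229: 17 bp
  229→237: 8 bp
  237→240: 3 bp
  240→254: 14 bp
  254→267: 13 bp
  267→280: 13 bp
  280→28 (wrap): 283-280+28 = 31 bp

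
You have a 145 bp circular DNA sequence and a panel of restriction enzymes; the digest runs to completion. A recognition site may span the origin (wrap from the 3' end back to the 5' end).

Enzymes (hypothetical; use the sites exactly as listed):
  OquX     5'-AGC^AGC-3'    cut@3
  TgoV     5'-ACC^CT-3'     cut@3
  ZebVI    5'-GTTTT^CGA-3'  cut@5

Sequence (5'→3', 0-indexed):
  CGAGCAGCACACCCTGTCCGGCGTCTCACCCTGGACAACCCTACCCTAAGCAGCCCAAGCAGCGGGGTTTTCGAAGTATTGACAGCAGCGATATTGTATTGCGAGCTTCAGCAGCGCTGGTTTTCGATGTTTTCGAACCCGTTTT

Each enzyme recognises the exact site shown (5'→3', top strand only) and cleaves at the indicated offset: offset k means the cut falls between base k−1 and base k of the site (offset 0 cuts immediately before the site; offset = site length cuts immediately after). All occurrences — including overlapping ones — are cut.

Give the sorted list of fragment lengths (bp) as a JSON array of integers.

Per-enzyme occurrences:
  OquX AGCAGC/3: at [2, 48, 57, 83, 109] ⇒ [5, 51, 60, 86, 112]
  TgoV ACCCT/3: at [10, 27, 37, 42] ⇒ [13, 30, 40, 45]
  ZebVI GTTTTCGA/5: at [66, 119, 128, 140] ⇒ [0, 71, 124, 133]

Pooled cuts: [0, 5, 13, 30, 40, 45, 51, 60, 71, 86, 112, 124, 133]

Fragment lengths:
  0→5: 5 bp
  5→13: 8 bp
  13→30: 17 bp
  30→40: 10 bp
  40→45: 5 bp
  45→51: 6 bp
  51→60: 9 bp
  60→71: 11 bp
  71→86: 15 bp
  86→112: 26 bp
  112→124: 12 bp
  124→133: 9 bp
  133→0 (wrap): 145-133+0 = 12 bp

[5,5,6,8,9,9,10,11,12,12,15,17,26]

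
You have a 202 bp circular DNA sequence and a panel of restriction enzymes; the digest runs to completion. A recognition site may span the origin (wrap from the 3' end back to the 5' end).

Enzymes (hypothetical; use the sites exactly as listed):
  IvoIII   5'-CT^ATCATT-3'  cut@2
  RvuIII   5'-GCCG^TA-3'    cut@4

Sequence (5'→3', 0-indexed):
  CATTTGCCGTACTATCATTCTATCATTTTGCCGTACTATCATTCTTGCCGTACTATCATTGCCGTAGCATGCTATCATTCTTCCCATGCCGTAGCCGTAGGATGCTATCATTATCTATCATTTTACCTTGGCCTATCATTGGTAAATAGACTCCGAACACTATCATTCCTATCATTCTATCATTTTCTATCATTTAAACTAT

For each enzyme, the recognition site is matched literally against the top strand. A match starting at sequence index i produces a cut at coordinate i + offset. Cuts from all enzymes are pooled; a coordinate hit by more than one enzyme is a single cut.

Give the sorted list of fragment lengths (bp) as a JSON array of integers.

[4,4,4,6,8,8,9,9,9,10,10,10,11,12,12,13,18,18,27]

Site scan:
  IvoIII (CTATCATT, off=2): starts [11, 19, 35, 52, 71, 104, 114, 132, 159, 168, 176, 186, 198] → cuts [13, 21, 37, 54, 73, 106, 116, 134, 161, 170, 178, 188, 200]
  RvuIII (GCCGTA, off=4): starts [5, 29, 46, 60, 87, 93] → cuts [9, 33, 50, 64, 91, 97]

Pooled cuts: [9, 13, 21, 33, 37, 50, 54, 64, 73, 91, 97, 106, 116, 134, 161, 170, 178, 188, 200]

Fragment lengths:
  9→13: 4 bp
  13→21: 8 bp
  21→33: 12 bp
  33→37: 4 bp
  37→50: 13 bp
  50→54: 4 bp
  54→64: 10 bp
  64→73: 9 bp
  73→91: 18 bp
  91→97: 6 bp
  97→106: 9 bp
  106→116: 10 bp
  116→134: 18 bp
  134→161: 27 bp
  161→170: 9 bp
  170→178: 8 bp
  178→188: 10 bp
  188→200: 12 bp
  200→9 (wrap): 202-200+9 = 11 bp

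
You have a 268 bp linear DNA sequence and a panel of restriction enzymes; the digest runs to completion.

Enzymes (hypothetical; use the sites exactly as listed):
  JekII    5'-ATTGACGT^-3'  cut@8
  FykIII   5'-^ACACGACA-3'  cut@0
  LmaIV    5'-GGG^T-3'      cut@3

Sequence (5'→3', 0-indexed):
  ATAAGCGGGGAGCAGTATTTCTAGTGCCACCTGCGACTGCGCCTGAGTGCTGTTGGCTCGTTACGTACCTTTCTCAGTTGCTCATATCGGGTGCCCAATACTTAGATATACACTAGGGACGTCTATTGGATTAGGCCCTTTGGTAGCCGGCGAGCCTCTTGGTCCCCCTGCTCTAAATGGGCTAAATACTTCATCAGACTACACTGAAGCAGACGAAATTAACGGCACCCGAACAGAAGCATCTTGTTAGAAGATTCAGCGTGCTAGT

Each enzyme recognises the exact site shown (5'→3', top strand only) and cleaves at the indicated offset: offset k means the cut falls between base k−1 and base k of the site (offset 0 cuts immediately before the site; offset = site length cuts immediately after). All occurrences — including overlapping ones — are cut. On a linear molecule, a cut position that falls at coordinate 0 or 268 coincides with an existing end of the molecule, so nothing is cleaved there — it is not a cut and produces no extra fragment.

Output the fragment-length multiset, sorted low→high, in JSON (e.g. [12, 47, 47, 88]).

Per-enzyme occurrences:
  JekII (ATTGACGT, off=8): no sites
  FykIII (ACACGACA, off=0): no sites
  LmaIV (GGGT, off=3): starts [88] → cuts [91]

All cut coordinates (distinct, sorted): [91]

Fragment lengths:
  [0,91): 91 bp
  [91,268): 177 bp

[91,177]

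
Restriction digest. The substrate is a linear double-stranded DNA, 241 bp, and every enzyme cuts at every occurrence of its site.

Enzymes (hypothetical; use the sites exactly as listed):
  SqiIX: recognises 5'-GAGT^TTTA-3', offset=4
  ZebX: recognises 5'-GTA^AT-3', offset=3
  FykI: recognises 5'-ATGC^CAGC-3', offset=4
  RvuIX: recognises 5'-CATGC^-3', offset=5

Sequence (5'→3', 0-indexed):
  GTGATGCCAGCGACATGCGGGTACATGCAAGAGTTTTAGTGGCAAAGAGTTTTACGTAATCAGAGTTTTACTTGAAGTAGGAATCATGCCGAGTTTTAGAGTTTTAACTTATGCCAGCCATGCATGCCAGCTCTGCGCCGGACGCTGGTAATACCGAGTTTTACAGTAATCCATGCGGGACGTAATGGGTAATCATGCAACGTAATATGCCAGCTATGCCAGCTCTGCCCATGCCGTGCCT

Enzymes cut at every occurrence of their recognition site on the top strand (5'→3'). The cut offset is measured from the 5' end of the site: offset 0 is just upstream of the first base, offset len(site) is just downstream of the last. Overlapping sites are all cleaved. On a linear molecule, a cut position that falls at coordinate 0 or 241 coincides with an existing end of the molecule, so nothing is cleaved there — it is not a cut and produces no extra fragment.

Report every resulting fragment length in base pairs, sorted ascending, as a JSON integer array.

[4,5,6,6,6,7,7,7,7,8,8,8,8,8,9,9,9,9,10,11,12,15,16,23,23]

Per-enzyme occurrences:
  SqiIX (GAGTTTTA, off=4): starts [30, 46, 62, 90, 98, 155] → cuts [34, 50, 66, 94, 102, 159]
  ZebX (GTAAT, off=3): starts [55, 147, 165, 181, 188, 201] → cuts [58, 150, 168, 184, 191, 204]
  FykI (ATGCCAGC, off=4): starts [3, 110, 123, 206, 215] → cuts [7, 114, 127, 210, 219]
  RvuIX (CATGC, off=5): starts [13, 23, 84, 118, 122, 171, 193, 229] → cuts [18, 28, 89, 123, 127, 176, 198, 234]

All cut coordinates (distinct, sorted): [7, 18, 28, 34, 50, 58, 66, 89, 94, 102, 114, 123, 127, 150, 159, 168, 176, 184, 191, 198, 204, 210, 219, 234]

Fragments:
  [0,7): 7 bp
  [7,18): 11 bp
  [18,28): 10 bp
  [28,34): 6 bp
  [34,50): 16 bp
  [50,58): 8 bp
  [58,66): 8 bp
  [66,89): 23 bp
  [89,94): 5 bp
  [94,102): 8 bp
  [102,114): 12 bp
  [114,123): 9 bp
  [123,127): 4 bp
  [127,150): 23 bp
  [150,159): 9 bp
  [159,168): 9 bp
  [168,176): 8 bp
  [176,184): 8 bp
  [184,191): 7 bp
  [191,198): 7 bp
  [198,204): 6 bp
  [204,210): 6 bp
  [210,219): 9 bp
  [219,234): 15 bp
  [234,241): 7 bp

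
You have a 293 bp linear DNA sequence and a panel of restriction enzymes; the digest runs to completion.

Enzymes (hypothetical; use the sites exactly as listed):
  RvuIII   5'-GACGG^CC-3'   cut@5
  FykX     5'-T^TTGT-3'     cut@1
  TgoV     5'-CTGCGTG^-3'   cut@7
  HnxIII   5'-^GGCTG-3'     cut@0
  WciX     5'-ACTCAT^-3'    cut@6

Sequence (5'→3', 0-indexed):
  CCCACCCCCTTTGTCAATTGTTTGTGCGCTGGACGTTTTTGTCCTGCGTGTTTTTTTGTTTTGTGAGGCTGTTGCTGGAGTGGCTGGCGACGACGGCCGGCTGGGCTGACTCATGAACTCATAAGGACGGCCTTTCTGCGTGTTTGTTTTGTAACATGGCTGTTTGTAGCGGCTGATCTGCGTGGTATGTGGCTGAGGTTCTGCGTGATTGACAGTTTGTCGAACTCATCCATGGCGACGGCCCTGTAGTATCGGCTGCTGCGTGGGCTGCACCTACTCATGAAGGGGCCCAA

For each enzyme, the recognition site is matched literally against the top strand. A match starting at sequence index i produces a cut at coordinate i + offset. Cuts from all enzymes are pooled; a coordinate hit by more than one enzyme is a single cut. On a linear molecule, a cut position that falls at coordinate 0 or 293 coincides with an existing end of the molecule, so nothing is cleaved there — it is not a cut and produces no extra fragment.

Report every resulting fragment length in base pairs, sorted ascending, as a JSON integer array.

[1,2,5,5,5,5,6,6,6,7,8,8,9,9,10,11,11,12,12,12,12,12,12,13,14,15,15,16,17,17]

Site scan:
  RvuIII (GACGGCC, off=5): starts [91, 125, 236] → cuts [96, 130, 241]
  FykX (TTTGT, off=1): starts [9, 20, 37, 54, 59, 142, 147, 162, 215] → cuts [10, 21, 38, 55, 60, 143, 148, 163, 216]
  TgoV (CTGCGTG, off=7): starts [43, 135, 177, 200, 258] → cuts [50, 142, 184, 207, 265]
  HnxIII (GGCTG, off=0): starts [66, 81, 98, 103, 157, 170, 190, 253, 265] → cuts [66, 81, 98, 103, 157, 170, 190, 253, 265]
  WciX (ACTCAT, off=6): starts [108, 116, 223, 275] → cuts [114, 122, 229, 281]

Pooled cuts: [10, 21, 38, 50, 55, 60, 66, 81, 96, 98, 103, 114, 122, 130, 142, 143, 148, 157, 163, 170, 184, 190, 207, 216, 229, 241, 253, 265, 281]

Fragment lengths:
  [0,10): 10 bp
  [10,21): 11 bp
  [21,38): 17 bp
  [38,50): 12 bp
  [50,55): 5 bp
  [55,60): 5 bp
  [60,66): 6 bp
  [66,81): 15 bp
  [81,96): 15 bp
  [96,98): 2 bp
  [98,103): 5 bp
  [103,114): 11 bp
  [114,122): 8 bp
  [122,130): 8 bp
  [130,142): 12 bp
  [142,143): 1 bp
  [143,148): 5 bp
  [148,157): 9 bp
  [157,163): 6 bp
  [163,170): 7 bp
  [170,184): 14 bp
  [184,190): 6 bp
  [190,207): 17 bp
  [207,216): 9 bp
  [216,229): 13 bp
  [229,241): 12 bp
  [241,253): 12 bp
  [253,265): 12 bp
  [265,281): 16 bp
  [281,293): 12 bp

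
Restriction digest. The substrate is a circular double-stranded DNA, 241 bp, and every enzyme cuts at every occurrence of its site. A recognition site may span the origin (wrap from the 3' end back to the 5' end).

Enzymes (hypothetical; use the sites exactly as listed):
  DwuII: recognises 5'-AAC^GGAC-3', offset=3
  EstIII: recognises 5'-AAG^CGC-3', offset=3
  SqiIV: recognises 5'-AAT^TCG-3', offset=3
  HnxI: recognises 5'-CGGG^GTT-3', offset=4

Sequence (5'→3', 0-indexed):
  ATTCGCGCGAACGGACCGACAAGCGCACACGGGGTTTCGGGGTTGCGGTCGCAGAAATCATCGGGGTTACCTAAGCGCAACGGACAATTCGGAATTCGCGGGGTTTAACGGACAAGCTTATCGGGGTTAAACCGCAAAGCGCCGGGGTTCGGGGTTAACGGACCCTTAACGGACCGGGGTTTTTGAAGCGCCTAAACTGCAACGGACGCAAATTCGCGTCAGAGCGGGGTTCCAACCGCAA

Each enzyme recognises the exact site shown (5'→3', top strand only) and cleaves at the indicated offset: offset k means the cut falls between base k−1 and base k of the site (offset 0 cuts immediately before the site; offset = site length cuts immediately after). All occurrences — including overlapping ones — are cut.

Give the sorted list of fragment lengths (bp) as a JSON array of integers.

Site scan:
  DwuII AACGGAC/3: at [9, 78, 106, 156, 167, 200] ⇒ [12, 81, 109, 159, 170, 203]
  EstIII AAGCGC/3: at [20, 72, 136, 185] ⇒ [23, 75, 139, 188]
  SqiIV AATTCG/3: at [85, 92, 210, 240] ⇒ [2, 88, 95, 213]
  HnxI CGGGGTT/4: at [29, 37, 61, 98, 121, 142, 149, 174, 224] ⇒ [33, 41, 65, 102, 125, 146, 153, 178, 228]

All cut coordinates (distinct, sorted): [2, 12, 23, 33, 41, 65, 75, 81, 88, 95, 102, 109, 125, 139, 146, 153, 159, 170, 178, 188, 203, 213, 228]

Fragments:
  2→12: 10 bp
  12→23: 11 bp
  23→33: 10 bp
  33→41: 8 bp
  41→65: 24 bp
  65→75: 10 bp
  75→81: 6 bp
  81→88: 7 bp
  88→95: 7 bp
  95→102: 7 bp
  102→109: 7 bp
  109→125: 16 bp
  125→139: 14 bp
  139→146: 7 bp
  146→153: 7 bp
  153→159: 6 bp
  159→170: 11 bp
  170→178: 8 bp
  178→188: 10 bp
  188→203: 15 bp
  203→213: 10 bp
  213→228: 15 bp
  228→2 (wrap): 241-228+2 = 15 bp

[6,6,7,7,7,7,7,7,8,8,10,10,10,10,10,11,11,14,15,15,15,16,24]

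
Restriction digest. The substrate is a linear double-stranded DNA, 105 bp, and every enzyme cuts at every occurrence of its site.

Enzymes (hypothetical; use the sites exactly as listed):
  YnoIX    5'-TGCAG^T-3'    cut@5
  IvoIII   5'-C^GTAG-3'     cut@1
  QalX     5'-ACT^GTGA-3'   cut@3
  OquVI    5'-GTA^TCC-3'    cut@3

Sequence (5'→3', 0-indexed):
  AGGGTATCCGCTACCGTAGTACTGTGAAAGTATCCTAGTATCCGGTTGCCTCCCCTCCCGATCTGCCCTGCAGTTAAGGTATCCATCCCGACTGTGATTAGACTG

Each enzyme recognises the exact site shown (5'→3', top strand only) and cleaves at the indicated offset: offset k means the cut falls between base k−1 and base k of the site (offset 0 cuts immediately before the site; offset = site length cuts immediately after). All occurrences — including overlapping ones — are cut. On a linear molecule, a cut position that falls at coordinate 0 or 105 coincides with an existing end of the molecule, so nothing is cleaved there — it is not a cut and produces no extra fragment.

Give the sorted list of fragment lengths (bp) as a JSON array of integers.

Site scan:
  YnoIX TGCAGT/5: at [68] ⇒ [73]
  IvoIII CGTAG/1: at [14] ⇒ [15]
  QalX ACTGTGA/3: at [20, 90] ⇒ [23, 93]
  OquVI GTATCC/3: at [3, 29, 37, 78] ⇒ [6, 32, 40, 81]

All cut coordinates (distinct, sorted): [6, 15, 23, 32, 40, 73, 81, 93]

Fragment lengths:
  [0,6): 6 bp
  [6,15): 9 bp
  [15,23): 8 bp
  [23,32): 9 bp
  [32,40): 8 bp
  [40,73): 33 bp
  [73,81): 8 bp
  [81,93): 12 bp
  [93,105): 12 bp

[6,8,8,8,9,9,12,12,33]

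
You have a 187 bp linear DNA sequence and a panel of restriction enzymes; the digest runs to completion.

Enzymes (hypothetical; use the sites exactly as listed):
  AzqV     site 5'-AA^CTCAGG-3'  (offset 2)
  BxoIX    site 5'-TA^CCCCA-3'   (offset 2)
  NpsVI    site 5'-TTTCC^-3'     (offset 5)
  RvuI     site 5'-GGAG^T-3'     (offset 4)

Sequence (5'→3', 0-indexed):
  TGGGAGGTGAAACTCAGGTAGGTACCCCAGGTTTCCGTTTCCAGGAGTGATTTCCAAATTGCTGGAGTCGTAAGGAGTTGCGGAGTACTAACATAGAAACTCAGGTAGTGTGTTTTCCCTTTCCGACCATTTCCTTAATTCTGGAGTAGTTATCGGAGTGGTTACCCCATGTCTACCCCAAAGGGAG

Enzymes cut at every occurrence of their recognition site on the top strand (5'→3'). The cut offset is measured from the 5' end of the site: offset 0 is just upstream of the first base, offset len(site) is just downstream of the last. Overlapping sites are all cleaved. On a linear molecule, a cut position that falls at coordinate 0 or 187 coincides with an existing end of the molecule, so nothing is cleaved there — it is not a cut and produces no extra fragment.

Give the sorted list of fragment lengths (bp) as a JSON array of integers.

Scan for sites:
  AzqV AACTCAGG/2: at [10, 97] ⇒ [12, 99]
  BxoIX TACCCCA/2: at [22, 162, 173] ⇒ [24, 164, 175]
  NpsVI TTTCC/5: at [31, 37, 50, 113, 119, 129] ⇒ [36, 42, 55, 118, 124, 134]
  RvuI GGAGT/4: at [43, 63, 73, 81, 142, 154] ⇒ [47, 67, 77, 85, 146, 158]

All cut coordinates (distinct, sorted): [12, 24, 36, 42, 47, 55, 67, 77, 85, 99, 118, 124, 134, 146, 158, 164, 175]

Fragment lengths:
  [0,12): 12 bp
  [12,24): 12 bp
  [24,36): 12 bp
  [36,42): 6 bp
  [42,47): 5 bp
  [47,55): 8 bp
  [55,67): 12 bp
  [67,77): 10 bp
  [77,85): 8 bp
  [85,99): 14 bp
  [99,118): 19 bp
  [118,124): 6 bp
  [124,134): 10 bp
  [134,146): 12 bp
  [146,158): 12 bp
  [158,164): 6 bp
  [164,175): 11 bp
  [175,187): 12 bp

[5,6,6,6,8,8,10,10,11,12,12,12,12,12,12,12,14,19]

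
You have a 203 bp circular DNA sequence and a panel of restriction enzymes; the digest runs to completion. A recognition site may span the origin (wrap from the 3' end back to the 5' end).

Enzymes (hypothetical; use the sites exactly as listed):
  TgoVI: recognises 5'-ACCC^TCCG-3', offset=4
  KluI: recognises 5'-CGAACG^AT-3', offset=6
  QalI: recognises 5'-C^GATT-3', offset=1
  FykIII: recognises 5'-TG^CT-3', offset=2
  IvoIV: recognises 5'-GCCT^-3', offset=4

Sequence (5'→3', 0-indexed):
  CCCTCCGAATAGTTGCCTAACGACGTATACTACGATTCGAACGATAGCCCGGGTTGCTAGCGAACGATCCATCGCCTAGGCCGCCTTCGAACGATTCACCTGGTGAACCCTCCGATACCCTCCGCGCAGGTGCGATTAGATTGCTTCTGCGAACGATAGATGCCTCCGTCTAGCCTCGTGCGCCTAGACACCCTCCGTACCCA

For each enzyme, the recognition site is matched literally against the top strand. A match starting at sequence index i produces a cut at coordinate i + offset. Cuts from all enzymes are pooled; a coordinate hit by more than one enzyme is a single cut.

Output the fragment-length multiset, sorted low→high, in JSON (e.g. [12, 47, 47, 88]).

Scan for sites:
  TgoVI ACCCTCCG/4: at [106, 116, 189, 202] ⇒ [3, 110, 120, 193]
  KluI CGAACGAT/6: at [37, 60, 87, 149] ⇒ [43, 66, 93, 155]
  QalI CGATT/1: at [32, 91, 132] ⇒ [33, 92, 133]
  FykIII TGCT/2: at [54, 141] ⇒ [56, 143]
  IvoIV GCCT/4: at [14, 73, 82, 161, 172, 181] ⇒ [18, 77, 86, 165, 176, 185]

All cut coordinates (distinct, sorted): [3, 18, 33, 43, 56, 66, 77, 86, 92, 93, 110, 120, 133, 143, 155, 165, 176, 185, 193]

Fragment lengths:
  3→18: 15 bp
  18→33: 15 bp
  33→43: 10 bp
  43→56: 13 bp
  56→66: 10 bp
  66→77: 11 bp
  77→86: 9 bp
  86→92: 6 bp
  92→93: 1 bp
  93→110: 17 bp
  110→120: 10 bp
  120→133: 13 bp
  133→143: 10 bp
  143→155: 12 bp
  155→165: 10 bp
  165→176: 11 bp
  176→185: 9 bp
  185→193: 8 bp
  193→3 (wrap): 203-193+3 = 13 bp

[1,6,8,9,9,10,10,10,10,10,11,11,12,13,13,13,15,15,17]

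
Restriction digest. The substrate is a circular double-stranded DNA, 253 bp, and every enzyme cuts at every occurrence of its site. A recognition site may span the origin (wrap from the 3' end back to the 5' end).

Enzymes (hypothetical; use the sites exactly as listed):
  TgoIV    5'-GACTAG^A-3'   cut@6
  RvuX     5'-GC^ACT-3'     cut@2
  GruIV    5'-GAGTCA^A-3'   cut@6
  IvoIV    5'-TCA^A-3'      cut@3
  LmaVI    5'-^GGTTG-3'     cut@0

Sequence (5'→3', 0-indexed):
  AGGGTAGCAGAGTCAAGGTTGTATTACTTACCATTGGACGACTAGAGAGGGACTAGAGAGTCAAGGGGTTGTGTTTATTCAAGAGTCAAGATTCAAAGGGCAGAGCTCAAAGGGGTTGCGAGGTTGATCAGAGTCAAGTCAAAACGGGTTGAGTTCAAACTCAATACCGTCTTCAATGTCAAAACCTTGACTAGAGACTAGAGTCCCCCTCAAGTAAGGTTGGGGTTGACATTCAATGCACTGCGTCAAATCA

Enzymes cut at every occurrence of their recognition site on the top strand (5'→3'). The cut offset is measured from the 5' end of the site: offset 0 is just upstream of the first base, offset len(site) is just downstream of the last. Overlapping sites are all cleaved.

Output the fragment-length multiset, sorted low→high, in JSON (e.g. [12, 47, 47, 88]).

Scan for sites:
  TgoIV GACTAGA/6: at [39, 50, 188, 195] ⇒ [45, 56, 194, 201]
  RvuX GCACT/2: at [237] ⇒ [239]
  GruIV GAGTCAA/6: at [9, 57, 82, 130] ⇒ [15, 63, 88, 136]
  IvoIV TCAA/3: at [12, 60, 78, 85, 92, 106, 133, 138, 154, 160, 172, 178, 209, 232, 245, 250] ⇒ [0, 15, 63, 81, 88, 95, 109, 136, 141, 157, 163, 175, 181, 212, 235, 248]
  LmaVI GGTTG/0: at [16, 66, 113, 121, 146, 217, 223] ⇒ [16, 66, 113, 121, 146, 217, 223]

Pooled cuts: [0, 15, 16, 45, 56, 63, 66, 81, 88, 95, 109, 113, 121, 136, 141, 146, 157, 163, 175, 181, 194, 201, 212, 217, 223, 235, 239, 248]

Fragments:
  0→15: 15 bp
  15→16: 1 bp
  16→45: 29 bp
  45→56: 11 bp
  56→63: 7 bp
  63→66: 3 bp
  66→81: 15 bp
  81→88: 7 bp
  88→95: 7 bp
  95→109: 14 bp
  109→113: 4 bp
  113→121: 8 bp
  121→136: 15 bp
  136→141: 5 bp
  141→146: 5 bp
  146→157: 11 bp
  157→163: 6 bp
  163→175: 12 bp
  175→181: 6 bp
  181→194: 13 bp
  194→201: 7 bp
  201→212: 11 bp
  212→217: 5 bp
  217→223: 6 bp
  223→235: 12 bp
  235→239: 4 bp
  239→248: 9 bp
  248→0 (wrap): 253-248+0 = 5 bp

[1,3,4,4,5,5,5,5,6,6,6,7,7,7,7,8,9,11,11,11,12,12,13,14,15,15,15,29]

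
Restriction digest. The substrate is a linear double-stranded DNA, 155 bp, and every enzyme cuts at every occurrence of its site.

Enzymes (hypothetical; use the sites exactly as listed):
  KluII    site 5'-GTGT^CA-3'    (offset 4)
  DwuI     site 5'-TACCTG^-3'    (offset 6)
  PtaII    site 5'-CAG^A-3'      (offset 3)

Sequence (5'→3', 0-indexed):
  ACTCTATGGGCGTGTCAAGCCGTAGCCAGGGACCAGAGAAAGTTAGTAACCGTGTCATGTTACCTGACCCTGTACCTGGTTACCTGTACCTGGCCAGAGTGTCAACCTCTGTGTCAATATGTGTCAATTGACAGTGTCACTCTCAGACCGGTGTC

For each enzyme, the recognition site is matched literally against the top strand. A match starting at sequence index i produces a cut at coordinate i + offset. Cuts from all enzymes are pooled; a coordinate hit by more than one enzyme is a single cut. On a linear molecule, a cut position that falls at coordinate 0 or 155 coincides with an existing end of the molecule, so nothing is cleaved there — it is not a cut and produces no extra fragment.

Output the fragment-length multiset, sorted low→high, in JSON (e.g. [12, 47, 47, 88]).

[5,5,6,8,9,9,10,11,12,12,13,15,19,21]

Per-enzyme occurrences:
  KluII GTGTCA/4: at [11, 51, 98, 110, 120, 133] ⇒ [15, 55, 102, 114, 124, 137]
  DwuI TACCTG/6: at [60, 72, 80, 86] ⇒ [66, 78, 86, 92]
  PtaII CAGA/3: at [33, 94, 143] ⇒ [36, 97, 146]

All cut coordinates (distinct, sorted): [15, 36, 55, 66, 78, 86, 92, 97, 102, 114, 124, 137, 146]

Fragment lengths:
  [0,15): 15 bp
  [15,36): 21 bp
  [36,55): 19 bp
  [55,66): 11 bp
  [66,78): 12 bp
  [78,86): 8 bp
  [86,92): 6 bp
  [92,97): 5 bp
  [97,102): 5 bp
  [102,114): 12 bp
  [114,124): 10 bp
  [124,137): 13 bp
  [137,146): 9 bp
  [146,155): 9 bp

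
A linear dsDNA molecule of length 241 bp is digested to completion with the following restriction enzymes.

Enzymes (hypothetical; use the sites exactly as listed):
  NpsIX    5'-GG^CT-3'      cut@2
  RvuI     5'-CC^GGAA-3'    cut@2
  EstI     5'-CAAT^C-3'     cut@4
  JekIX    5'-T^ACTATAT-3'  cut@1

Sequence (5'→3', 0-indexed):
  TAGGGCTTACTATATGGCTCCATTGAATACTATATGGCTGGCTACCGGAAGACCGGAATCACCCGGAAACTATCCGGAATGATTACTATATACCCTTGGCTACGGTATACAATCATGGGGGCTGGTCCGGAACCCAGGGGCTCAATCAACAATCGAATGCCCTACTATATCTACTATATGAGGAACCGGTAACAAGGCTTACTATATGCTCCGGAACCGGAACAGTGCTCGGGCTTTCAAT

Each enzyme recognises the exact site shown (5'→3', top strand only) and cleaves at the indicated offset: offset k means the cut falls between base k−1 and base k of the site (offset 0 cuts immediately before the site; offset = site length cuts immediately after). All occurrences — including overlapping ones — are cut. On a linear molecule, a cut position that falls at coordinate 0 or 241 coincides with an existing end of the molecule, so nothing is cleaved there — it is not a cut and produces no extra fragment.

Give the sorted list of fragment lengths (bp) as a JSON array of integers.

[3,3,4,5,5,6,6,7,7,8,8,8,9,9,9,9,10,10,11,11,12,12,14,15,15,25]

Per-enzyme occurrences:
  NpsIX (GGCT, off=2): starts [3, 15, 35, 39, 97, 119, 138, 195, 231] → cuts [5, 17, 37, 41, 99, 121, 140, 197, 233]
  RvuI (CCGGAA, off=2): starts [44, 52, 62, 73, 126, 210, 216] → cuts [46, 54, 64, 75, 128, 212, 218]
  EstI (CAATC, off=4): starts [109, 142, 149] → cuts [113, 146, 153]
  JekIX (TACTATAT, off=1): starts [7, 27, 83, 162, 171, 199] → cuts [8, 28, 84, 163, 172, 200]

Pooled cuts: [5, 8, 17, 28, 37, 41, 46, 54, 64, 75, 84, 99, 113, 121, 128, 140, 146, 153, 163, 172, 197, 200, 212, 218, 233]

Fragments:
  [0,5): 5 bp
  [5,8): 3 bp
  [8,17): 9 bp
  [17,28): 11 bp
  [28,37): 9 bp
  [37,41): 4 bp
  [41,46): 5 bp
  [46,54): 8 bp
  [54,64): 10 bp
  [64,75): 11 bp
  [75,84): 9 bp
  [84,99): 15 bp
  [99,113): 14 bp
  [113,121): 8 bp
  [121,128): 7 bp
  [128,140): 12 bp
  [140,146): 6 bp
  [146,153): 7 bp
  [153,163): 10 bp
  [163,172): 9 bp
  [172,197): 25 bp
  [197,200): 3 bp
  [200,212): 12 bp
  [212,218): 6 bp
  [218,233): 15 bp
  [233,241): 8 bp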